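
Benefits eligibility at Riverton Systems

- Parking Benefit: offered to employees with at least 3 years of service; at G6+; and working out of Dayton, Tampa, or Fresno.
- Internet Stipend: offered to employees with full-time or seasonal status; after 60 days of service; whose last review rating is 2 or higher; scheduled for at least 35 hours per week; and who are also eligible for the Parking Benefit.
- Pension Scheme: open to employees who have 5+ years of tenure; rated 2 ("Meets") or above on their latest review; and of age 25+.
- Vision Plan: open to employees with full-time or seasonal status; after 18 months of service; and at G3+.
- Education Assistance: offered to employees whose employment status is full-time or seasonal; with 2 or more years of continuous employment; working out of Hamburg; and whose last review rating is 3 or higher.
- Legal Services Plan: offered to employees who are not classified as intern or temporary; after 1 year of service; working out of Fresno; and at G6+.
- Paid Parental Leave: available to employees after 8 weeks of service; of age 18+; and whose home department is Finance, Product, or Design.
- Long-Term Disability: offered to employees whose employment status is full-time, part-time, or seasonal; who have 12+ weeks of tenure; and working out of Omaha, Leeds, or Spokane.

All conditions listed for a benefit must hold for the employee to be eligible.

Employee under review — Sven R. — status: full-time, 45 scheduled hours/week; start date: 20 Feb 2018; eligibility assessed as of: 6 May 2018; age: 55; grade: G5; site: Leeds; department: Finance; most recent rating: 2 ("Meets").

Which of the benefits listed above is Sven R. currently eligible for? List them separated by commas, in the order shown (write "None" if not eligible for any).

Service from 20 Feb 2018 to 6 May 2018: 75 days.
Parking Benefit — service 75 days < 3 years (≈1095 days) ✗ → not eligible.
Internet Stipend — status full-time ✓; service 75 days ≥ 60 days ✓; rating 2 ≥ 2 ✓; 45 hrs/wk ≥ 35 ✓; not eligible for Parking Benefit ✗ → not eligible.
Pension Scheme — service 75 days < 5 years (≈1825 days) ✗ → not eligible.
Vision Plan — status full-time ✓; service 75 days < 18 months (≈540 days) ✗ → not eligible.
Education Assistance — status full-time ✓; service 75 days < 2 years (≈730 days) ✗ → not eligible.
Legal Services Plan — status full-time ✓ (not excluded); service 75 days < 1 year (≈365 days) ✗ → not eligible.
Paid Parental Leave — service 75 days ≥ 8 weeks (≈56 days) ✓; age 55 ≥ 18 ✓; dept Finance ✓ → eligible.
Long-Term Disability — status full-time ✓; service 75 days < 12 weeks (≈84 days) ✗ → not eligible.

Paid Parental Leave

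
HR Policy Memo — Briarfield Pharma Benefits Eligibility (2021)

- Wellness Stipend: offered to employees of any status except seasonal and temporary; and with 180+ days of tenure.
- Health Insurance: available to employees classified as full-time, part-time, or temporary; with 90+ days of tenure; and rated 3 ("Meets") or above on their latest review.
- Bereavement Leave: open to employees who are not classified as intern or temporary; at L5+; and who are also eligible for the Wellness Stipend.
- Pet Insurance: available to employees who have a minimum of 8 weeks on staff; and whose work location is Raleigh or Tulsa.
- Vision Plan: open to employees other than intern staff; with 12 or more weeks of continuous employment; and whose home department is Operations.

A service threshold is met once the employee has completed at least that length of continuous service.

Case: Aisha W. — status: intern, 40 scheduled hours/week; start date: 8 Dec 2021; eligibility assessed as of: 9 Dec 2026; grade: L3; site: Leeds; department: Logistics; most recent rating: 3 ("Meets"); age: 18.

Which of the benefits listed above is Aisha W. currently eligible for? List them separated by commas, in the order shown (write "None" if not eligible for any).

Wellness Stipend

Service from 8 Dec 2021 to 9 Dec 2026: 1827 days.
Wellness Stipend — status intern ✓ (not excluded); service 1827 days ≥ 180 days ✓ → eligible.
Health Insurance — status intern ✗ (requires full-time, part-time, or temporary) → not eligible.
Bereavement Leave — status intern ✗ (excluded) → not eligible.
Pet Insurance — service 1827 days ≥ 8 weeks (≈56 days) ✓; site Leeds ✗ (not Raleigh or Tulsa) → not eligible.
Vision Plan — status intern ✗ (excluded) → not eligible.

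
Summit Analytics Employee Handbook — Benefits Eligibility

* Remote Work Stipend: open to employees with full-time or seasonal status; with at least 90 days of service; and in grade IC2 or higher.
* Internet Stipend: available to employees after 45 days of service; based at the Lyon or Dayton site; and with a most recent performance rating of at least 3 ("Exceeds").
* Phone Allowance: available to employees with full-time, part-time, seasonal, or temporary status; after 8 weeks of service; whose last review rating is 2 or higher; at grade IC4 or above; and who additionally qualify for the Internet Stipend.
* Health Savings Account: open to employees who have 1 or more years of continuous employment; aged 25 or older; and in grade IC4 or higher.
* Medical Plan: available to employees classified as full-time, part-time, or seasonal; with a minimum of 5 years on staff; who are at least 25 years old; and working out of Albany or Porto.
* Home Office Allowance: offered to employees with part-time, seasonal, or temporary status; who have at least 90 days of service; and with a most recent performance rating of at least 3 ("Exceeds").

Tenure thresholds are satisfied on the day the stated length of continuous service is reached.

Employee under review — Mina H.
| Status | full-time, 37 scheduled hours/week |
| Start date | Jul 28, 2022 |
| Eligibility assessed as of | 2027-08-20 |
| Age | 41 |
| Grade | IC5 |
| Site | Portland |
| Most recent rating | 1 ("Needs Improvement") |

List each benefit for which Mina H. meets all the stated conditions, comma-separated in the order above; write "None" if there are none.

Service from Jul 28, 2022 to 2027-08-20: 1849 days.
Remote Work Stipend — status full-time ✓; service 1849 days ≥ 90 days ✓; grade IC5 ≥ IC2 ✓ → eligible.
Internet Stipend — service 1849 days ≥ 45 days ✓; site Portland ✗ (not Lyon or Dayton) → not eligible.
Phone Allowance — status full-time ✓; service 1849 days ≥ 8 weeks (≈56 days) ✓; rating 1 < 2 ✗ → not eligible.
Health Savings Account — service 1849 days ≥ 1 year (≈365 days) ✓; age 41 ≥ 25 ✓; grade IC5 ≥ IC4 ✓ → eligible.
Medical Plan — status full-time ✓; service 1849 days ≥ 5 years (≈1825 days) ✓; age 41 ≥ 25 ✓; site Portland ✗ (not Albany or Porto) → not eligible.
Home Office Allowance — status full-time ✗ (requires part-time, seasonal, or temporary) → not eligible.

Remote Work Stipend, Health Savings Account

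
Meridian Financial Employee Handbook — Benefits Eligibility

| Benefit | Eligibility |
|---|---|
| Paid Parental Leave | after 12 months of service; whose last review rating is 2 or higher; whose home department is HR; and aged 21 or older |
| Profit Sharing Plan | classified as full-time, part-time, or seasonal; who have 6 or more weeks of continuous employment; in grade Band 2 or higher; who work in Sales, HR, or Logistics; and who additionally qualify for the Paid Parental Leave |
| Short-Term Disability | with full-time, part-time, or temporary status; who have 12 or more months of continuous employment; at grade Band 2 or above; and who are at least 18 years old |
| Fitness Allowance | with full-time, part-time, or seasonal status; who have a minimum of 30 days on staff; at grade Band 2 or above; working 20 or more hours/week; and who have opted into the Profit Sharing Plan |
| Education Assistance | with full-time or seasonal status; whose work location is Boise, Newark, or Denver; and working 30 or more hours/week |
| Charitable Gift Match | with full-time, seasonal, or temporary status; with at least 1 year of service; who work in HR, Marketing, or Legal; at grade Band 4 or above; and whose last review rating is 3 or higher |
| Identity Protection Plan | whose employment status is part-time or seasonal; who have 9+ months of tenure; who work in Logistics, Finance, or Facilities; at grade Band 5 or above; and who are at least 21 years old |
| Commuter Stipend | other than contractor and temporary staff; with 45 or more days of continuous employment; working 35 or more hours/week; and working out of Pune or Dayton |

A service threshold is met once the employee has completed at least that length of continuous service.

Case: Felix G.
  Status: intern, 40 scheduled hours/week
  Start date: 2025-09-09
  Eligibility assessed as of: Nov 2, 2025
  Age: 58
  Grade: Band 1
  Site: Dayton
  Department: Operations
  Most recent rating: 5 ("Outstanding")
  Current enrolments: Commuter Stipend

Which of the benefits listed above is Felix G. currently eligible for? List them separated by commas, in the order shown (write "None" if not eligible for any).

Service from 2025-09-09 to Nov 2, 2025: 54 days.
Paid Parental Leave — service 54 days < 12 months (≈360 days) ✗ → not eligible.
Profit Sharing Plan — status intern ✗ (requires full-time, part-time, or seasonal) → not eligible.
Short-Term Disability — status intern ✗ (requires full-time, part-time, or temporary) → not eligible.
Fitness Allowance — status intern ✗ (requires full-time, part-time, or seasonal) → not eligible.
Education Assistance — status intern ✗ (requires full-time or seasonal) → not eligible.
Charitable Gift Match — status intern ✗ (requires full-time, seasonal, or temporary) → not eligible.
Identity Protection Plan — status intern ✗ (requires part-time or seasonal) → not eligible.
Commuter Stipend — status intern ✓ (not excluded); service 54 days ≥ 45 days ✓; 40 hrs/wk ≥ 35 ✓; site Dayton ✓ → eligible.

Commuter Stipend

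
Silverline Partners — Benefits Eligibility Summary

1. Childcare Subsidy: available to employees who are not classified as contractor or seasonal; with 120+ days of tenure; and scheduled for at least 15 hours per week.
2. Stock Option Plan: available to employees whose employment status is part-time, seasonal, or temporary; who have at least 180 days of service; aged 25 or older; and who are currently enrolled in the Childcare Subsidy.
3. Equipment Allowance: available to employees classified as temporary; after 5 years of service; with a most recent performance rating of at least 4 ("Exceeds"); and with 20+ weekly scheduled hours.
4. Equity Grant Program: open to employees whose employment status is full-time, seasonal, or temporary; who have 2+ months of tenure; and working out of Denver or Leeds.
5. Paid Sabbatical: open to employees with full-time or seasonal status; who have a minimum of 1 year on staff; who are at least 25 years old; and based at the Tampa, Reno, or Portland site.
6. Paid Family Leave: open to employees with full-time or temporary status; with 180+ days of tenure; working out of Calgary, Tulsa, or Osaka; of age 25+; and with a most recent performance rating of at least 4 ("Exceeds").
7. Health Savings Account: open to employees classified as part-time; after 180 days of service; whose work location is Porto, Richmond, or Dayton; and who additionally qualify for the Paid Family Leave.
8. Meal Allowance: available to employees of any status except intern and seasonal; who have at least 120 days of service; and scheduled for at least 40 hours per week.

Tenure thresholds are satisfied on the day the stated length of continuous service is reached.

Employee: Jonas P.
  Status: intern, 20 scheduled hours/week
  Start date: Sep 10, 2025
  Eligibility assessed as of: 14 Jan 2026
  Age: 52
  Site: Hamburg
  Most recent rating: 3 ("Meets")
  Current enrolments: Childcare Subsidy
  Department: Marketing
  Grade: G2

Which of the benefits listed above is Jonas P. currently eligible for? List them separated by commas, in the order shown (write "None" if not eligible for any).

Childcare Subsidy

Service from Sep 10, 2025 to 14 Jan 2026: 126 days.
Childcare Subsidy — status intern ✓ (not excluded); service 126 days ≥ 120 days ✓; 20 hrs/wk ≥ 15 ✓ → eligible.
Stock Option Plan — status intern ✗ (requires part-time, seasonal, or temporary) → not eligible.
Equipment Allowance — status intern ✗ (requires temporary) → not eligible.
Equity Grant Program — status intern ✗ (requires full-time, seasonal, or temporary) → not eligible.
Paid Sabbatical — status intern ✗ (requires full-time or seasonal) → not eligible.
Paid Family Leave — status intern ✗ (requires full-time or temporary) → not eligible.
Health Savings Account — status intern ✗ (requires part-time) → not eligible.
Meal Allowance — status intern ✗ (excluded) → not eligible.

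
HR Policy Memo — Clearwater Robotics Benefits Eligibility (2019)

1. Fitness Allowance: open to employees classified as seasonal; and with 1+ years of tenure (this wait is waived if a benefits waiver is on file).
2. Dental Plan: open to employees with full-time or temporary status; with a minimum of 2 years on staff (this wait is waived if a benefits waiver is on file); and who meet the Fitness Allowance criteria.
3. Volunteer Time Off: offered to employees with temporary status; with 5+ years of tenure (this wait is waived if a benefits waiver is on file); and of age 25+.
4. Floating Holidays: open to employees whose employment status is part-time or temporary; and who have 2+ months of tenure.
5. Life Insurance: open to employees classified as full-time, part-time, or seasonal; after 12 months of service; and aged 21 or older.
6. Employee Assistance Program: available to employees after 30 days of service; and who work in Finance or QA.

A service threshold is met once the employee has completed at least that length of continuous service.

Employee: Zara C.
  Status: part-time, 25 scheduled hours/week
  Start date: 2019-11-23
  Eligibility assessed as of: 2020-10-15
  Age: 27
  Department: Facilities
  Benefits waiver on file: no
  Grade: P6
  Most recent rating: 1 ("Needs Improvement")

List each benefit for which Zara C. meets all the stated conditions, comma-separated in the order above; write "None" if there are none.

Service from 2019-11-23 to 2020-10-15: 327 days.
Fitness Allowance — status part-time ✗ (requires seasonal) → not eligible.
Dental Plan — status part-time ✗ (requires full-time or temporary) → not eligible.
Volunteer Time Off — status part-time ✗ (requires temporary) → not eligible.
Floating Holidays — status part-time ✓; service 327 days ≥ 2 months (≈60 days) ✓ → eligible.
Life Insurance — status part-time ✓; service 327 days < 12 months (≈360 days) ✗ → not eligible.
Employee Assistance Program — service 327 days ≥ 30 days ✓; dept Facilities ✗ → not eligible.

Floating Holidays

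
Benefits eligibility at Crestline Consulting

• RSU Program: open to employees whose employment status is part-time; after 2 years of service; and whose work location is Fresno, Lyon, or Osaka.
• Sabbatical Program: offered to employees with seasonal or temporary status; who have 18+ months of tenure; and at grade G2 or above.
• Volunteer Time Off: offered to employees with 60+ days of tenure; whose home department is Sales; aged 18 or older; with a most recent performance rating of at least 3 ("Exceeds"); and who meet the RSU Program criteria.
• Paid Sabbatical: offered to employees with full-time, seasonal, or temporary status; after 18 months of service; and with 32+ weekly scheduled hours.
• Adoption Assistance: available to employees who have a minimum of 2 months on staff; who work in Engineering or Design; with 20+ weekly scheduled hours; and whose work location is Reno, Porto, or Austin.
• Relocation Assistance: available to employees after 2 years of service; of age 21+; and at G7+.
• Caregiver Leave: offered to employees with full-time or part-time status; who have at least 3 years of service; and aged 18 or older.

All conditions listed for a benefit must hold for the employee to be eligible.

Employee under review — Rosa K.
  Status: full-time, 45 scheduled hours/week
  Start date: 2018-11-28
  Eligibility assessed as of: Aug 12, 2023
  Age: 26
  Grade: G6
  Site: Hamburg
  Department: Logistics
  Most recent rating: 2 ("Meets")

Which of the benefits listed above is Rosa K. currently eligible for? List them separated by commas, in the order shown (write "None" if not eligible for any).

Paid Sabbatical, Caregiver Leave

Service from 2018-11-28 to Aug 12, 2023: 1718 days.
RSU Program — status full-time ✗ (requires part-time) → not eligible.
Sabbatical Program — status full-time ✗ (requires seasonal or temporary) → not eligible.
Volunteer Time Off — service 1718 days ≥ 60 days ✓; dept Logistics ✗ → not eligible.
Paid Sabbatical — status full-time ✓; service 1718 days ≥ 18 months (≈540 days) ✓; 45 hrs/wk ≥ 32 ✓ → eligible.
Adoption Assistance — service 1718 days ≥ 2 months (≈60 days) ✓; dept Logistics ✗ → not eligible.
Relocation Assistance — service 1718 days ≥ 2 years (≈730 days) ✓; age 26 ≥ 21 ✓; grade G6 < G7 ✗ → not eligible.
Caregiver Leave — status full-time ✓; service 1718 days ≥ 3 years (≈1095 days) ✓; age 26 ≥ 18 ✓ → eligible.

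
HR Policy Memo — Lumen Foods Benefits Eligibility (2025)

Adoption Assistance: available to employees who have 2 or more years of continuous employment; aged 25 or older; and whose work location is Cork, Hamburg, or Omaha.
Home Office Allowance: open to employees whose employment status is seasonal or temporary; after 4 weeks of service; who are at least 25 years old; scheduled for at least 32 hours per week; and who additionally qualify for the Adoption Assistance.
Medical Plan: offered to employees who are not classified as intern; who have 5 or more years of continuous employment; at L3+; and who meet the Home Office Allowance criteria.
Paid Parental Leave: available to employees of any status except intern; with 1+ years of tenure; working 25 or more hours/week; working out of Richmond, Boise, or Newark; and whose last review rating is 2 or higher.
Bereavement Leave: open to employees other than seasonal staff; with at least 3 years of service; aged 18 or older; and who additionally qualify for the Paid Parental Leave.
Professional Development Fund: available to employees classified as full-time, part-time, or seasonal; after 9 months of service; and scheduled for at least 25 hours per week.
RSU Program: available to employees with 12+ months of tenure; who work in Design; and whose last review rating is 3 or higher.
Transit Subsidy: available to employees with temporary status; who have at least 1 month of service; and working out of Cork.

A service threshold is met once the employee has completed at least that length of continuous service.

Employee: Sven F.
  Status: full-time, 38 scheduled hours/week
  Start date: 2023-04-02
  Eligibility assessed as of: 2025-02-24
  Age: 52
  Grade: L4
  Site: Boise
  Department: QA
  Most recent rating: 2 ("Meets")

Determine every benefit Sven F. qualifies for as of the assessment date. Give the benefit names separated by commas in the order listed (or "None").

Service from 2023-04-02 to 2025-02-24: 694 days.
Adoption Assistance — service 694 days < 2 years (≈730 days) ✗ → not eligible.
Home Office Allowance — status full-time ✗ (requires seasonal or temporary) → not eligible.
Medical Plan — status full-time ✓ (not excluded); service 694 days < 5 years (≈1825 days) ✗ → not eligible.
Paid Parental Leave — status full-time ✓ (not excluded); service 694 days ≥ 1 year (≈365 days) ✓; 38 hrs/wk ≥ 25 ✓; site Boise ✓; rating 2 ≥ 2 ✓ → eligible.
Bereavement Leave — status full-time ✓ (not excluded); service 694 days < 3 years (≈1095 days) ✗ → not eligible.
Professional Development Fund — status full-time ✓; service 694 days ≥ 9 months (≈270 days) ✓; 38 hrs/wk ≥ 25 ✓ → eligible.
RSU Program — service 694 days ≥ 12 months (≈360 days) ✓; dept QA ✗ → not eligible.
Transit Subsidy — status full-time ✗ (requires temporary) → not eligible.

Paid Parental Leave, Professional Development Fund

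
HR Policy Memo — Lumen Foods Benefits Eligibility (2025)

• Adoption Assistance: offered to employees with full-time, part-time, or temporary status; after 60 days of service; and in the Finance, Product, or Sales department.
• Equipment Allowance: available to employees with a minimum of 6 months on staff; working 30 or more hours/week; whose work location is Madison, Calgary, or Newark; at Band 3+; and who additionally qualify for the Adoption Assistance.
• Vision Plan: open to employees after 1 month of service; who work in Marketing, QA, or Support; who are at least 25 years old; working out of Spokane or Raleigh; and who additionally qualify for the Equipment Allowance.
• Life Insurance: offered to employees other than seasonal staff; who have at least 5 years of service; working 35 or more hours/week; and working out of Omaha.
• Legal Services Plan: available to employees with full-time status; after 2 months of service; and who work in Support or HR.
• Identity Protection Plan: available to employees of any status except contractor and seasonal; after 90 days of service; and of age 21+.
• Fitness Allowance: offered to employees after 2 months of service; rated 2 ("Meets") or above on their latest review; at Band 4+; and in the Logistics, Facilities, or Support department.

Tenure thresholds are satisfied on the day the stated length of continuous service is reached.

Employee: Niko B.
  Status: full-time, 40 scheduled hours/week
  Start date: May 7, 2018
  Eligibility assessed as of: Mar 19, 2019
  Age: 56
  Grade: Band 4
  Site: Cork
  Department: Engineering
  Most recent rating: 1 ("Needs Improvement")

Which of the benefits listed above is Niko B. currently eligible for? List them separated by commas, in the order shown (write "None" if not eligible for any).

Service from May 7, 2018 to Mar 19, 2019: 316 days.
Adoption Assistance — status full-time ✓; service 316 days ≥ 60 days ✓; dept Engineering ✗ → not eligible.
Equipment Allowance — service 316 days ≥ 6 months (≈180 days) ✓; 40 hrs/wk ≥ 30 ✓; site Cork ✗ (not Madison, Calgary, or Newark) → not eligible.
Vision Plan — service 316 days ≥ 1 month (≈30 days) ✓; dept Engineering ✗ → not eligible.
Life Insurance — status full-time ✓ (not excluded); service 316 days < 5 years (≈1825 days) ✗ → not eligible.
Legal Services Plan — status full-time ✓; service 316 days ≥ 2 months (≈60 days) ✓; dept Engineering ✗ → not eligible.
Identity Protection Plan — status full-time ✓ (not excluded); service 316 days ≥ 90 days ✓; age 56 ≥ 21 ✓ → eligible.
Fitness Allowance — service 316 days ≥ 2 months (≈60 days) ✓; rating 1 < 2 ✗ → not eligible.

Identity Protection Plan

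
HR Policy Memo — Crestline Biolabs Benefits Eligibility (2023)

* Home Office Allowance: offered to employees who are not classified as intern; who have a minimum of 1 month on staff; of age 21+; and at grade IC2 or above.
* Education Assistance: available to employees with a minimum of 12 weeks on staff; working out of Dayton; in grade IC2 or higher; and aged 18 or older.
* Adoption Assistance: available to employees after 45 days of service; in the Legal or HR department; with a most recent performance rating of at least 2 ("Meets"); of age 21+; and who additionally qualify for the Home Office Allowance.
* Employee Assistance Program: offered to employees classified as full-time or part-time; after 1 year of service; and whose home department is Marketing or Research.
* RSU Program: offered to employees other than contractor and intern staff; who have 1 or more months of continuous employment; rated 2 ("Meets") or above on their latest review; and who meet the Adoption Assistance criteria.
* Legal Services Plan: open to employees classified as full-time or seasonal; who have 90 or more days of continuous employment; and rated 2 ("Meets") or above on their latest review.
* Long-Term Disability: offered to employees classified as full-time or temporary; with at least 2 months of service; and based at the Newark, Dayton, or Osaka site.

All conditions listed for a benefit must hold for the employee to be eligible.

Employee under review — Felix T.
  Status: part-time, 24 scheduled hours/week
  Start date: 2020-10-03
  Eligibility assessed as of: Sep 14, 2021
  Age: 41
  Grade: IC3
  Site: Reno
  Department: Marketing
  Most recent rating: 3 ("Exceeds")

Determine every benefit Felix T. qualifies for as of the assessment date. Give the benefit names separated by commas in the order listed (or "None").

Service from 2020-10-03 to Sep 14, 2021: 346 days.
Home Office Allowance — status part-time ✓ (not excluded); service 346 days ≥ 1 month (≈30 days) ✓; age 41 ≥ 21 ✓; grade IC3 ≥ IC2 ✓ → eligible.
Education Assistance — service 346 days ≥ 12 weeks (≈84 days) ✓; site Reno ✗ (not Dayton) → not eligible.
Adoption Assistance — service 346 days ≥ 45 days ✓; dept Marketing ✗ → not eligible.
Employee Assistance Program — status part-time ✓; service 346 days < 1 year (≈365 days) ✗ → not eligible.
RSU Program — status part-time ✓ (not excluded); service 346 days ≥ 1 month (≈30 days) ✓; rating 3 ≥ 2 ✓; not eligible for Adoption Assistance ✗ → not eligible.
Legal Services Plan — status part-time ✗ (requires full-time or seasonal) → not eligible.
Long-Term Disability — status part-time ✗ (requires full-time or temporary) → not eligible.

Home Office Allowance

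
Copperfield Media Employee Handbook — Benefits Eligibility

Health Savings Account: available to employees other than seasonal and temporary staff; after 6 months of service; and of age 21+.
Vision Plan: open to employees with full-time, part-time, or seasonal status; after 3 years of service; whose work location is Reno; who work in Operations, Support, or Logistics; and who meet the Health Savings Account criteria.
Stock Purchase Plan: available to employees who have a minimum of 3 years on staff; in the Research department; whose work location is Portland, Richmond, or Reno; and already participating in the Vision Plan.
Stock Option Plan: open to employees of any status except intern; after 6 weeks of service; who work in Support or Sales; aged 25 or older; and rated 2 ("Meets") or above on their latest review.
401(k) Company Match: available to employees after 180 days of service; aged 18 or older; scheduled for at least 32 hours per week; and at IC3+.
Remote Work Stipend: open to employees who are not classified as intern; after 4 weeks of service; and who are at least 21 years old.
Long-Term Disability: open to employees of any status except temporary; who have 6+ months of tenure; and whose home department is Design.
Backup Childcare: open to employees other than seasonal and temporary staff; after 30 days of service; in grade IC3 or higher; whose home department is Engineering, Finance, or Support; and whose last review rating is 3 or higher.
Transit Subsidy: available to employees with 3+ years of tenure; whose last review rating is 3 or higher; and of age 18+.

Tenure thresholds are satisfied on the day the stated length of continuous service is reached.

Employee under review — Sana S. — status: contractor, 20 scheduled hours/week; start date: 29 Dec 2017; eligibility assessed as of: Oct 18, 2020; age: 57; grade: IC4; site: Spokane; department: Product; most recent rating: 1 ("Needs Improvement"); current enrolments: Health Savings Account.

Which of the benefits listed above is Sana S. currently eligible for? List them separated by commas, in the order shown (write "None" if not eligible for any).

Health Savings Account, Remote Work Stipend

Service from 29 Dec 2017 to Oct 18, 2020: 1024 days.
Health Savings Account — status contractor ✓ (not excluded); service 1024 days ≥ 6 months (≈180 days) ✓; age 57 ≥ 21 ✓ → eligible.
Vision Plan — status contractor ✗ (requires full-time, part-time, or seasonal) → not eligible.
Stock Purchase Plan — service 1024 days < 3 years (≈1095 days) ✗ → not eligible.
Stock Option Plan — status contractor ✓ (not excluded); service 1024 days ≥ 6 weeks (≈42 days) ✓; dept Product ✗ → not eligible.
401(k) Company Match — service 1024 days ≥ 180 days ✓; age 57 ≥ 18 ✓; 20 hrs/wk < 32 ✗ → not eligible.
Remote Work Stipend — status contractor ✓ (not excluded); service 1024 days ≥ 4 weeks (≈28 days) ✓; age 57 ≥ 21 ✓ → eligible.
Long-Term Disability — status contractor ✓ (not excluded); service 1024 days ≥ 6 months (≈180 days) ✓; dept Product ✗ → not eligible.
Backup Childcare — status contractor ✓ (not excluded); service 1024 days ≥ 30 days ✓; grade IC4 ≥ IC3 ✓; dept Product ✗ → not eligible.
Transit Subsidy — service 1024 days < 3 years (≈1095 days) ✗ → not eligible.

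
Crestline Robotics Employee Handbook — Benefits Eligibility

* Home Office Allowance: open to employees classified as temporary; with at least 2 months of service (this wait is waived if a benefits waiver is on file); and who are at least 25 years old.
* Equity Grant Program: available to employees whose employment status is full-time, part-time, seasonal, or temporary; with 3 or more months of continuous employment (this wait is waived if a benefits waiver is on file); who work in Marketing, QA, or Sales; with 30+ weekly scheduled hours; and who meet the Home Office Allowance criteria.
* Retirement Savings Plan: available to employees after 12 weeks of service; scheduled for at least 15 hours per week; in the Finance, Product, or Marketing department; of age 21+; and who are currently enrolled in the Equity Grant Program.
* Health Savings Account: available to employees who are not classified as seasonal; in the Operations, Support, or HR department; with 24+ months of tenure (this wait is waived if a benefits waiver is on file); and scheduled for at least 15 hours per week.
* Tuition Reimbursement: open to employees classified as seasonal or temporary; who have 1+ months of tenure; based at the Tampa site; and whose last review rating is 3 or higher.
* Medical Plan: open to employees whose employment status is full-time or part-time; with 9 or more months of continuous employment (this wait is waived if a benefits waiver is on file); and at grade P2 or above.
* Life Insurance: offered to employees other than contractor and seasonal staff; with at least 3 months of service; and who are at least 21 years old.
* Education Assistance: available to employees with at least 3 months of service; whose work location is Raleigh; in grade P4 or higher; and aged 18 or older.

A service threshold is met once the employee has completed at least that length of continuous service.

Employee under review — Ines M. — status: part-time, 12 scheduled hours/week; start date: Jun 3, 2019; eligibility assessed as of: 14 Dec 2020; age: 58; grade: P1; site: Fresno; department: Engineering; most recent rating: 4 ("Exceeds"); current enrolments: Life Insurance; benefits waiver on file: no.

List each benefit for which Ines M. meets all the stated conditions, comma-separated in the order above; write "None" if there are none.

Life Insurance

Service from Jun 3, 2019 to 14 Dec 2020: 560 days.
Home Office Allowance — status part-time ✗ (requires temporary) → not eligible.
Equity Grant Program — status part-time ✓; no waiver, service 560 days ≥ 3 months (≈90 days) ✓; dept Engineering ✗ → not eligible.
Retirement Savings Plan — service 560 days ≥ 12 weeks (≈84 days) ✓; 12 hrs/wk < 15 ✗ → not eligible.
Health Savings Account — status part-time ✓ (not excluded); dept Engineering ✗ → not eligible.
Tuition Reimbursement — status part-time ✗ (requires seasonal or temporary) → not eligible.
Medical Plan — status part-time ✓; no waiver, service 560 days ≥ 9 months (≈270 days) ✓; grade P1 < P2 ✗ → not eligible.
Life Insurance — status part-time ✓ (not excluded); service 560 days ≥ 3 months (≈90 days) ✓; age 58 ≥ 21 ✓ → eligible.
Education Assistance — service 560 days ≥ 3 months (≈90 days) ✓; site Fresno ✗ (not Raleigh) → not eligible.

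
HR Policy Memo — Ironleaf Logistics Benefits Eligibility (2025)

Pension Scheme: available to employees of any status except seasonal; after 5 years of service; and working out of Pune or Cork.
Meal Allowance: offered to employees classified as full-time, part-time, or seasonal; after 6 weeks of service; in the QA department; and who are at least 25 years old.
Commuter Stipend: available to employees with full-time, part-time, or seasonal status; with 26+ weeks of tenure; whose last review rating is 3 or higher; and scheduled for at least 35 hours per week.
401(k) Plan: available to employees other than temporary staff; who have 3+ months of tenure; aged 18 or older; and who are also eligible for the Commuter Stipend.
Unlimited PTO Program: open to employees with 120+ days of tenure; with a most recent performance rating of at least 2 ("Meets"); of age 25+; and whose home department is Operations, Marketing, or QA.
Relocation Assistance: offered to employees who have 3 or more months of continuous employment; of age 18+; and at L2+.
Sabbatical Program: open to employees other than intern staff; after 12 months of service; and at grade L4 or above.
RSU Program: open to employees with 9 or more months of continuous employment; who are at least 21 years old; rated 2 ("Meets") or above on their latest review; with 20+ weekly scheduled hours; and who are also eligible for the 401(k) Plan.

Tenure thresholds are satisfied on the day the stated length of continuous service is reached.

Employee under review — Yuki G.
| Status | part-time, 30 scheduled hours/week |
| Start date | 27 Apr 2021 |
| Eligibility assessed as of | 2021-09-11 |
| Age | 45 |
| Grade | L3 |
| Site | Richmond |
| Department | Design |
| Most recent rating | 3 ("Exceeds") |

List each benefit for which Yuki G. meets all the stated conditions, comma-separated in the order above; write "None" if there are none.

Relocation Assistance

Service from 27 Apr 2021 to 2021-09-11: 137 days.
Pension Scheme — status part-time ✓ (not excluded); service 137 days < 5 years (≈1825 days) ✗ → not eligible.
Meal Allowance — status part-time ✓; service 137 days ≥ 6 weeks (≈42 days) ✓; dept Design ✗ → not eligible.
Commuter Stipend — status part-time ✓; service 137 days < 26 weeks (≈182 days) ✗ → not eligible.
401(k) Plan — status part-time ✓ (not excluded); service 137 days ≥ 3 months (≈90 days) ✓; age 45 ≥ 18 ✓; not eligible for Commuter Stipend ✗ → not eligible.
Unlimited PTO Program — service 137 days ≥ 120 days ✓; rating 3 ≥ 2 ✓; age 45 ≥ 25 ✓; dept Design ✗ → not eligible.
Relocation Assistance — service 137 days ≥ 3 months (≈90 days) ✓; age 45 ≥ 18 ✓; grade L3 ≥ L2 ✓ → eligible.
Sabbatical Program — status part-time ✓ (not excluded); service 137 days < 12 months (≈360 days) ✗ → not eligible.
RSU Program — service 137 days < 9 months (≈270 days) ✗ → not eligible.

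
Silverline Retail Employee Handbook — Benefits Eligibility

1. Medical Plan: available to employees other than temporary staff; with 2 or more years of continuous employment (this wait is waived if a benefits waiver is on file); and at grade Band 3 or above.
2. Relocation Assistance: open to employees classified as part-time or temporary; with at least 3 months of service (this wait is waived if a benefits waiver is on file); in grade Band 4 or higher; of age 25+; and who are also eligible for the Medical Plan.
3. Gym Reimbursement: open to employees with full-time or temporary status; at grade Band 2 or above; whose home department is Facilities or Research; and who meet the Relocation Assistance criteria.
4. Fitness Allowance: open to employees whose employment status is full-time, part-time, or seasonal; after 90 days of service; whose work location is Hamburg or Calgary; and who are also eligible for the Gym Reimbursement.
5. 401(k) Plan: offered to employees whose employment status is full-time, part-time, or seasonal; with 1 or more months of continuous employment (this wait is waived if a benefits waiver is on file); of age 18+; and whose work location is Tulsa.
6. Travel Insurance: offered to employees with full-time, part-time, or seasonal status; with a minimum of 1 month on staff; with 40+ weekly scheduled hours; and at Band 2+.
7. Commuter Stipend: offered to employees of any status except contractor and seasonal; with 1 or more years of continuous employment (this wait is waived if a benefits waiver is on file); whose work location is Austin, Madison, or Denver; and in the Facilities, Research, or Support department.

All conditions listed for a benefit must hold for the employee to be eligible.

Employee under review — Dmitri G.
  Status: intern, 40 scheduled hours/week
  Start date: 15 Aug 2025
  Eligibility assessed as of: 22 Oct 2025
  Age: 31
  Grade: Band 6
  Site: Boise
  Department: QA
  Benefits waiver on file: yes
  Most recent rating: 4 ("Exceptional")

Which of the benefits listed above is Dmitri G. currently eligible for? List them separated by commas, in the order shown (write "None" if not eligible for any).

Service from 15 Aug 2025 to 22 Oct 2025: 68 days.
Medical Plan — status intern ✓ (not excluded); benefits waiver on file ✓; grade Band 6 ≥ Band 3 ✓ → eligible.
Relocation Assistance — status intern ✗ (requires part-time or temporary) → not eligible.
Gym Reimbursement — status intern ✗ (requires full-time or temporary) → not eligible.
Fitness Allowance — status intern ✗ (requires full-time, part-time, or seasonal) → not eligible.
401(k) Plan — status intern ✗ (requires full-time, part-time, or seasonal) → not eligible.
Travel Insurance — status intern ✗ (requires full-time, part-time, or seasonal) → not eligible.
Commuter Stipend — status intern ✓ (not excluded); benefits waiver on file ✓; site Boise ✗ (not Austin, Madison, or Denver) → not eligible.

Medical Plan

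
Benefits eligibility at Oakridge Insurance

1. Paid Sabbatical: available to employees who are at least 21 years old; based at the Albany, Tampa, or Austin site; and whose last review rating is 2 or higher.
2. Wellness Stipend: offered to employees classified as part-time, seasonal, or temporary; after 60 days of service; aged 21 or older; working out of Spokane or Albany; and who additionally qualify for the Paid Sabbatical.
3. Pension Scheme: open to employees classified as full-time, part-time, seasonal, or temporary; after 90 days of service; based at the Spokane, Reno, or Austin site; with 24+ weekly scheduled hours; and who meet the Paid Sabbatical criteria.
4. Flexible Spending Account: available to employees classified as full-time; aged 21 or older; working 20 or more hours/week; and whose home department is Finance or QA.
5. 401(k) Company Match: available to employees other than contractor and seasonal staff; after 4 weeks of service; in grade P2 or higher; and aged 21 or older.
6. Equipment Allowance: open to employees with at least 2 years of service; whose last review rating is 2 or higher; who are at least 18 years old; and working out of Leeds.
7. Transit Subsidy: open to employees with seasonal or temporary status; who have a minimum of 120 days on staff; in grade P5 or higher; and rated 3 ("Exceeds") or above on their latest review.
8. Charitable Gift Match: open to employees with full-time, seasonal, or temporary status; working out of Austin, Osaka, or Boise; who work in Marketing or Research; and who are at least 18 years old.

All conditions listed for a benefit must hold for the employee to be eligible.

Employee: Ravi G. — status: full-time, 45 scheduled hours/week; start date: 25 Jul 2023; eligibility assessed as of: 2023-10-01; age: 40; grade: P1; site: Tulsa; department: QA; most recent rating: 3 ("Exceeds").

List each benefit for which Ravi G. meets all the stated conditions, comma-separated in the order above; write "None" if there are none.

Flexible Spending Account

Service from 25 Jul 2023 to 2023-10-01: 68 days.
Paid Sabbatical — age 40 ≥ 21 ✓; site Tulsa ✗ (not Albany, Tampa, or Austin) → not eligible.
Wellness Stipend — status full-time ✗ (requires part-time, seasonal, or temporary) → not eligible.
Pension Scheme — status full-time ✓; service 68 days < 90 days ✗ → not eligible.
Flexible Spending Account — status full-time ✓; age 40 ≥ 21 ✓; 45 hrs/wk ≥ 20 ✓; dept QA ✓ → eligible.
401(k) Company Match — status full-time ✓ (not excluded); service 68 days ≥ 4 weeks (≈28 days) ✓; grade P1 < P2 ✗ → not eligible.
Equipment Allowance — service 68 days < 2 years (≈730 days) ✗ → not eligible.
Transit Subsidy — status full-time ✗ (requires seasonal or temporary) → not eligible.
Charitable Gift Match — status full-time ✓; site Tulsa ✗ (not Austin, Osaka, or Boise) → not eligible.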